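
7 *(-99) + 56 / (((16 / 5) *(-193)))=-267533 / 386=-693.09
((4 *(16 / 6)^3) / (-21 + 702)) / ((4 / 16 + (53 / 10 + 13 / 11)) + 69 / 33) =450560 / 35689167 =0.01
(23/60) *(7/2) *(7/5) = 1127/600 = 1.88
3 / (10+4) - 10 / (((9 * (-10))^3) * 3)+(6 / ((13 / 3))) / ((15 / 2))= 7938901 / 19901700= 0.40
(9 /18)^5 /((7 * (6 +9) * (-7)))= -1 /23520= -0.00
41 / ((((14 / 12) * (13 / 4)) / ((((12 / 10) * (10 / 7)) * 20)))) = 236160 / 637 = 370.74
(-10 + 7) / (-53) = 3 / 53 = 0.06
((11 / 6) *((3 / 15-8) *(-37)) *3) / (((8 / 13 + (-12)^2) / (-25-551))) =-7428564 / 1175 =-6322.18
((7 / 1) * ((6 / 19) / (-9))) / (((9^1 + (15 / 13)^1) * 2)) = -91 / 7524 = -0.01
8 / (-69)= -8 / 69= -0.12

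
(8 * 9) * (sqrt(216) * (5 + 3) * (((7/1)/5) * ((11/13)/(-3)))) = -88704 * sqrt(6)/65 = -3342.76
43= 43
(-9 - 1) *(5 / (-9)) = 5.56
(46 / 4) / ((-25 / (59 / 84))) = -1357 / 4200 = -0.32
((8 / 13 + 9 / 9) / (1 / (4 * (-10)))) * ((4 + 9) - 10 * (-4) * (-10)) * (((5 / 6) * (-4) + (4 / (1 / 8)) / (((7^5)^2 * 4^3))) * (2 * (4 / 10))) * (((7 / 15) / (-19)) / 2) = 5830289136264 / 7119529235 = 818.91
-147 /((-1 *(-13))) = -147 /13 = -11.31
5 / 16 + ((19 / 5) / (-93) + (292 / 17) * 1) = 2206837 / 126480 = 17.45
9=9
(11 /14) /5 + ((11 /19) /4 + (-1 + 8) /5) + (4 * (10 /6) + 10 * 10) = 864781 /7980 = 108.37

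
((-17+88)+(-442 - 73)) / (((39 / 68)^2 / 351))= -6159168 / 13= -473782.15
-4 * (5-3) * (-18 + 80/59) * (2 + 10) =94272/59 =1597.83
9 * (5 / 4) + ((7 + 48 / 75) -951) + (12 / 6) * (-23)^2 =12589 / 100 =125.89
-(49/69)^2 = -2401/4761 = -0.50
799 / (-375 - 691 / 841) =-671959 / 316066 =-2.13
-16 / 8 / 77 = -2 / 77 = -0.03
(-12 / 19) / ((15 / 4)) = -0.17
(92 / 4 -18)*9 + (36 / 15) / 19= 4287 / 95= 45.13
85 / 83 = 1.02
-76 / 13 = -5.85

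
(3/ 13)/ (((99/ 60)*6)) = 10/ 429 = 0.02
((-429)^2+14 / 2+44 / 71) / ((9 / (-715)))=-9343228180 / 639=-14621640.34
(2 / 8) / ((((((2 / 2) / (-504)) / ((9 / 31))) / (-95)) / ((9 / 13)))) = 969570 / 403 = 2405.88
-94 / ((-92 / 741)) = 34827 / 46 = 757.11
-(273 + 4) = -277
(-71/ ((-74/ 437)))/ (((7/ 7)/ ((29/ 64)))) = 899783/ 4736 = 189.99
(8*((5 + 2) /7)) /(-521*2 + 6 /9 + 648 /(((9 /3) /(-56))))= -0.00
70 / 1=70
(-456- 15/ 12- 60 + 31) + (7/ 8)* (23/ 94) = -365499/ 752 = -486.04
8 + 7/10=8.70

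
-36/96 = -0.38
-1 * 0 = 0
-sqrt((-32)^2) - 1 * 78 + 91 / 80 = -8709 / 80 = -108.86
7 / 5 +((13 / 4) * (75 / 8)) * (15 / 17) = 76933 / 2720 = 28.28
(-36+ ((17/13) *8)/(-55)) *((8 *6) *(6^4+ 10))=-1622114688/715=-2268691.87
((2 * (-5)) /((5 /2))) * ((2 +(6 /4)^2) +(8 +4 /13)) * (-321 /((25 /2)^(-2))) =131008125 /52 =2519387.02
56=56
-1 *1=-1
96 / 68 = 24 / 17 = 1.41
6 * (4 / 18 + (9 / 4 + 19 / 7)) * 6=1307 / 7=186.71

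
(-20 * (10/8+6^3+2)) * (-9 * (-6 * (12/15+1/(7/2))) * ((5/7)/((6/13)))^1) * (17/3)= -110475690/49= -2254605.92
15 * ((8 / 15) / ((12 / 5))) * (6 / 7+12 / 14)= 40 / 7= 5.71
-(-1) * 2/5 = 2/5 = 0.40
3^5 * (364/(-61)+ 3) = -43983/61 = -721.03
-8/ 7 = -1.14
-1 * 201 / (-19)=201 / 19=10.58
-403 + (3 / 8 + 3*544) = 9835 / 8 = 1229.38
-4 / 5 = -0.80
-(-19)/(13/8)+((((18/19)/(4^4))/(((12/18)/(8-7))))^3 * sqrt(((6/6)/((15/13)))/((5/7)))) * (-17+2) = 152/13-19683 * sqrt(273)/115074924544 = 11.69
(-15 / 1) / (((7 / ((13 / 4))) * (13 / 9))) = -135 / 28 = -4.82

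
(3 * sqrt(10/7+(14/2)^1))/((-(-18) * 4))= sqrt(413)/168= 0.12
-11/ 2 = -5.50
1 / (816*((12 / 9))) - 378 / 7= -54.00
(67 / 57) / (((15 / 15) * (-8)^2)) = 67 / 3648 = 0.02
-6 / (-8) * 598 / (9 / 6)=299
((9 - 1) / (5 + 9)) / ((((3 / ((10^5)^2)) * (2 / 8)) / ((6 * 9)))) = 2880000000000 / 7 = 411428571428.57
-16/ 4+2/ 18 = -3.89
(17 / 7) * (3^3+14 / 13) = 6205 / 91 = 68.19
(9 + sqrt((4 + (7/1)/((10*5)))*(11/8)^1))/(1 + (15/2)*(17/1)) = 3*sqrt(253)/2570 + 18/257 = 0.09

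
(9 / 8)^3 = 1.42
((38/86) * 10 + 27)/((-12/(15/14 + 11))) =-32617/1032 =-31.61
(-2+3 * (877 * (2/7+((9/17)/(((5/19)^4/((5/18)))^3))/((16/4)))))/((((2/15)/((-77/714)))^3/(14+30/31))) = -535886147.77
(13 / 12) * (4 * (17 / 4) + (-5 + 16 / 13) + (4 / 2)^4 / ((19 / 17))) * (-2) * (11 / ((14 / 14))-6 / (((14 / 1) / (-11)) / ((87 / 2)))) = -245025 / 19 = -12896.05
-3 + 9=6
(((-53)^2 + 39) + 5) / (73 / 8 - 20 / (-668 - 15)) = 5196264 / 16673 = 311.66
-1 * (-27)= 27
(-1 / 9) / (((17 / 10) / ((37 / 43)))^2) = -136900 / 4809249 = -0.03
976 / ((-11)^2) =976 / 121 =8.07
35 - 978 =-943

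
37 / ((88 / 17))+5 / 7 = 4843 / 616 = 7.86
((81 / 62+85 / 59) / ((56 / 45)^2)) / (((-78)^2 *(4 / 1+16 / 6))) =104355 / 2386069504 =0.00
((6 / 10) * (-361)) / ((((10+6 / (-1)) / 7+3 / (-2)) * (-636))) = -2527 / 6890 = -0.37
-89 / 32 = -2.78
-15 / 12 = -5 / 4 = -1.25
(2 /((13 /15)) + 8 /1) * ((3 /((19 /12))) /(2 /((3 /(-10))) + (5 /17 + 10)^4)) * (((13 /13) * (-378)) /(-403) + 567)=276649689222648 /279909436832155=0.99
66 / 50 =33 / 25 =1.32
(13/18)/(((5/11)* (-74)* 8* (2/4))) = -143/26640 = -0.01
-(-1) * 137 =137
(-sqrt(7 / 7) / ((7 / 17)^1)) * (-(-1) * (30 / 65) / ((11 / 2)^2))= -408 / 11011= -0.04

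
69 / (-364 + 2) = -69 / 362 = -0.19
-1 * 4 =-4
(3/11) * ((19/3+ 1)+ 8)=46/11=4.18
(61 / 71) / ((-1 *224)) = -61 / 15904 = -0.00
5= 5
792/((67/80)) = 63360/67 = 945.67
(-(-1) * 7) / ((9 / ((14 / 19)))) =98 / 171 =0.57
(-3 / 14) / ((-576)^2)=-1 / 1548288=-0.00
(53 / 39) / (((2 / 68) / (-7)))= -12614 / 39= -323.44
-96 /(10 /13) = -124.80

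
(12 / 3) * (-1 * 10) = -40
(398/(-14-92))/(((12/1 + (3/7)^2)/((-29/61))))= 0.15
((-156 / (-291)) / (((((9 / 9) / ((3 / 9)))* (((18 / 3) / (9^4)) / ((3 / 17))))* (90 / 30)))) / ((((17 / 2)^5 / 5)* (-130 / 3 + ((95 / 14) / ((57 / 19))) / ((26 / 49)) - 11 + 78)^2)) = 73802327040 / 44446788079261657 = 0.00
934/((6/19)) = 2957.67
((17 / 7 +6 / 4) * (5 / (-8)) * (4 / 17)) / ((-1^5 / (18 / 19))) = 2475 / 4522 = 0.55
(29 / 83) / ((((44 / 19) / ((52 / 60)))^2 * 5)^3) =6585362972888141 / 857534731416000000000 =0.00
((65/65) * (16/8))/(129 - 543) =-0.00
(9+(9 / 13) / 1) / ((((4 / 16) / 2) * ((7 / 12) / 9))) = 15552 / 13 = 1196.31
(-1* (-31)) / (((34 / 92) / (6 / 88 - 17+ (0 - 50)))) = -2099785 / 374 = -5614.40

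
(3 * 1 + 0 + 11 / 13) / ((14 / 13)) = 25 / 7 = 3.57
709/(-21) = -709/21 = -33.76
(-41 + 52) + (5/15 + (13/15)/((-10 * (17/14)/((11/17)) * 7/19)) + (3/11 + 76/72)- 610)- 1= -856132297/1430550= -598.46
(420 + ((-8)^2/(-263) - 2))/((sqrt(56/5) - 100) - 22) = -16755175/4889433 - 54935 * sqrt(70)/4889433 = -3.52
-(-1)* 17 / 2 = 17 / 2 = 8.50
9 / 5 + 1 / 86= 779 / 430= 1.81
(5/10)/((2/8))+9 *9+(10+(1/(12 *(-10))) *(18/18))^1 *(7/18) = 187673/2160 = 86.89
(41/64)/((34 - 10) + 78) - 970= -6332119/6528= -969.99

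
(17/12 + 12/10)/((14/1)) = 157/840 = 0.19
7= 7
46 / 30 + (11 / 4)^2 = 2183 / 240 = 9.10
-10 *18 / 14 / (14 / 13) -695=-34640 / 49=-706.94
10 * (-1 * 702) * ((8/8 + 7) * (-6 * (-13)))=-4380480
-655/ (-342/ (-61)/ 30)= -3504.82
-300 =-300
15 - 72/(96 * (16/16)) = 57/4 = 14.25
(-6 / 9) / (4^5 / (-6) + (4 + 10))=1 / 235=0.00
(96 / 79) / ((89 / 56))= 5376 / 7031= 0.76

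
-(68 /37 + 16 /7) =-1068 /259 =-4.12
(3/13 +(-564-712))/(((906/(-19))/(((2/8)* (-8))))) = -315115/5889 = -53.51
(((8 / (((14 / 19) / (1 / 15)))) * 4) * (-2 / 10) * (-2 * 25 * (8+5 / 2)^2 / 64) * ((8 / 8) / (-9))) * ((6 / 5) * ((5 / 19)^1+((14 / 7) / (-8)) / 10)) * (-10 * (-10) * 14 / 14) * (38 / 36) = -24073 / 144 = -167.17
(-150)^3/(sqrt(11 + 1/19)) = -112500* sqrt(3990)/7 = -1015175.04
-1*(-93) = 93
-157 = -157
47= 47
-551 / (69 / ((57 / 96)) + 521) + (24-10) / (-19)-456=-105263457 / 230033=-457.60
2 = 2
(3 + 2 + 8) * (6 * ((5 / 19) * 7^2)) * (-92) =-1758120 / 19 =-92532.63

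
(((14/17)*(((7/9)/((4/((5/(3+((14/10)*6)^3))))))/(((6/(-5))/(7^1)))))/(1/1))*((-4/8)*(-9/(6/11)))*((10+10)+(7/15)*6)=-44804375/30380904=-1.47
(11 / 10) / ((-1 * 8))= -11 / 80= -0.14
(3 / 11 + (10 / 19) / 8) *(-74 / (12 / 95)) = -52355 / 264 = -198.31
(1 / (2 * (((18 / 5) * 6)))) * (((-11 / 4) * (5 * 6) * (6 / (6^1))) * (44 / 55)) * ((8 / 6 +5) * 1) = -1045 / 108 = -9.68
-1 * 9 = -9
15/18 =5/6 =0.83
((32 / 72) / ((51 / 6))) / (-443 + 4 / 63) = -56 / 474385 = -0.00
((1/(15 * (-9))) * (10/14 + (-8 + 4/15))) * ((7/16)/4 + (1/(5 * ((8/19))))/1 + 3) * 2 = 845339/2268000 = 0.37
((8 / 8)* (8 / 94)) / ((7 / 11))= 44 / 329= 0.13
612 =612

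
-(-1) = 1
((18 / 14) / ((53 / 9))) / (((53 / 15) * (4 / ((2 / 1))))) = 1215 / 39326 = 0.03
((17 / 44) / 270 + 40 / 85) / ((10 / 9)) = 95329 / 224400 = 0.42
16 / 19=0.84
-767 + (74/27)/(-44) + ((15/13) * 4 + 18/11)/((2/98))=-3557731/7722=-460.73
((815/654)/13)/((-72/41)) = -33415/612144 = -0.05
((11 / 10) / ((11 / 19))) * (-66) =-627 / 5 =-125.40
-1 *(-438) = 438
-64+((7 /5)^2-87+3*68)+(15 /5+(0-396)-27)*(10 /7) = -13626 /25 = -545.04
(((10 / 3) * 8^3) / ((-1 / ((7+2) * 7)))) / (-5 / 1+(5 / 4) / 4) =114688 / 5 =22937.60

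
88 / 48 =11 / 6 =1.83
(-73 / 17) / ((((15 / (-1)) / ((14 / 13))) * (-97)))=-1022 / 321555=-0.00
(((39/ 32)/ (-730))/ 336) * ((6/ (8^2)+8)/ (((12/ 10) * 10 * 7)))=-481/ 1004666880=-0.00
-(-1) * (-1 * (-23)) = 23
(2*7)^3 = 2744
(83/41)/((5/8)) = 664/205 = 3.24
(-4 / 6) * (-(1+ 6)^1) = 14 / 3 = 4.67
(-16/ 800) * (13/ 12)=-13/ 600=-0.02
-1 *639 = -639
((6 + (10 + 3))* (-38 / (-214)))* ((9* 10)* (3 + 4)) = 227430 / 107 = 2125.51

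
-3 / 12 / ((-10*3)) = 1 / 120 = 0.01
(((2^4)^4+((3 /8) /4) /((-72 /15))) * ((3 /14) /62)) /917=50331633 /203764736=0.25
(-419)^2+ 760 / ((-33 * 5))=5793361 / 33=175556.39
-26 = -26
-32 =-32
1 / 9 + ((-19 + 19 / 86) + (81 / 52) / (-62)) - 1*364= -477481567 / 1247688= -382.69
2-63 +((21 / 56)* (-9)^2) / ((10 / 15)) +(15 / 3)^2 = 153 / 16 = 9.56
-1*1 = -1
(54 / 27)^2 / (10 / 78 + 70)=156 / 2735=0.06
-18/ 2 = -9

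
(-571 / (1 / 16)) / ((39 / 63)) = -191856 / 13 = -14758.15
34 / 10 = 17 / 5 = 3.40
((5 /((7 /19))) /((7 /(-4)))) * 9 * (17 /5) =-11628 /49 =-237.31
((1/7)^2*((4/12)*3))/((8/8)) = 1/49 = 0.02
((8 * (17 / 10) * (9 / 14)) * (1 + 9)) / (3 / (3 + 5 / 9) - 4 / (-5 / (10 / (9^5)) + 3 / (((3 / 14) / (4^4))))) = 1016037504 / 9807301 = 103.60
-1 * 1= -1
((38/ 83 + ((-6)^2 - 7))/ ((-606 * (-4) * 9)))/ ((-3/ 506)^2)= 52167335/ 1358046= 38.41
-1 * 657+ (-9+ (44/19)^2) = -238490/361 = -660.64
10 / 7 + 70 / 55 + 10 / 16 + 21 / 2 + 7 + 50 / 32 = 27583 / 1232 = 22.39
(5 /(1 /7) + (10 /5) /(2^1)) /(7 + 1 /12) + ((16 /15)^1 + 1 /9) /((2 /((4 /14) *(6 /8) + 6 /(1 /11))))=104899 /2380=44.08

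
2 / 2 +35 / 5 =8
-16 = -16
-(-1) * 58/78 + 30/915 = 1847/2379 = 0.78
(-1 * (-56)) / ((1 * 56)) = 1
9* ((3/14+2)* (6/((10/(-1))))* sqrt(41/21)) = -279* sqrt(861)/490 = -16.71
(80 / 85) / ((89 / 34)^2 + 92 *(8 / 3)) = 3264 / 874579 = 0.00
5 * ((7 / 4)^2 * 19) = 4655 / 16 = 290.94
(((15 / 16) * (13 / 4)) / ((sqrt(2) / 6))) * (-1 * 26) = -7605 * sqrt(2) / 32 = -336.10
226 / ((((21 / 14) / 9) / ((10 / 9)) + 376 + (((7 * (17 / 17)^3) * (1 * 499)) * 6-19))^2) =90400 / 181734247809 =0.00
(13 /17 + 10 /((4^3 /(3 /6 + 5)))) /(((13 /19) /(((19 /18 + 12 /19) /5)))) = 339853 /424320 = 0.80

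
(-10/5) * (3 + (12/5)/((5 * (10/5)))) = -162/25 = -6.48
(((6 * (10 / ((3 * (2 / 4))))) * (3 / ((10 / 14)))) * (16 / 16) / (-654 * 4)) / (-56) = 1 / 872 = 0.00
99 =99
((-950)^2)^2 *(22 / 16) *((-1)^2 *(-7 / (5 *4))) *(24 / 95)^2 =-25017300000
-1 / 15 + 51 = 50.93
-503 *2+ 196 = -810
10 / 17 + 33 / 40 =961 / 680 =1.41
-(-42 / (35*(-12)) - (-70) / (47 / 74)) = -51847 / 470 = -110.31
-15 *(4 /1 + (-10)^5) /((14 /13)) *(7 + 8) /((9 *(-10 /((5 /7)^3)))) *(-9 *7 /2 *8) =7312207500 /343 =21318389.21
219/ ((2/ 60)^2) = 197100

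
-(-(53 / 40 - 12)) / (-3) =427 / 120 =3.56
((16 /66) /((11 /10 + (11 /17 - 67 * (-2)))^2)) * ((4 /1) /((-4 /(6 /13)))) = -462400 /76154353847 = -0.00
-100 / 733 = -0.14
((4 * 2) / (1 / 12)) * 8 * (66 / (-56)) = -6336 / 7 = -905.14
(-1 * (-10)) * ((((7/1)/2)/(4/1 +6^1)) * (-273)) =-955.50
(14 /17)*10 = 140 /17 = 8.24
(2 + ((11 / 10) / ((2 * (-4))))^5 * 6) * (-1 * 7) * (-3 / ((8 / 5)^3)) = 68802653787 / 6710886400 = 10.25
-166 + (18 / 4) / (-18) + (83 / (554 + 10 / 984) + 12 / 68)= -3075390041 / 18534964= -165.92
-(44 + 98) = -142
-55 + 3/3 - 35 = -89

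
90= 90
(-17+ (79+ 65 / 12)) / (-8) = -809 / 96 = -8.43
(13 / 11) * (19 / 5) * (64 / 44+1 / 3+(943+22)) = 7880288 / 1815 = 4341.76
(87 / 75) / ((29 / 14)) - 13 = -311 / 25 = -12.44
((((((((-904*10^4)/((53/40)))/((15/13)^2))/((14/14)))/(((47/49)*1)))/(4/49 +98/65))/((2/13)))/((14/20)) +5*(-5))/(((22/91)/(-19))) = 3062395631047687025/1248334758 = 2453184621.69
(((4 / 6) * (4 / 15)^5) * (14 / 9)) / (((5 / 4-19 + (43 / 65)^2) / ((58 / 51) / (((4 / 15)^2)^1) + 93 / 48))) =-843994112 / 582738998625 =-0.00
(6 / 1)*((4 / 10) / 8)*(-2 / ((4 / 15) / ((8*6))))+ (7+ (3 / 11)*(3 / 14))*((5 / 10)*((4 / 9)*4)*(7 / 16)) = -41681 / 396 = -105.26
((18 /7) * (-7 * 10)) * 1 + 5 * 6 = -150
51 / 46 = 1.11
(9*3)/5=27/5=5.40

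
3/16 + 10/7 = 1.62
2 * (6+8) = 28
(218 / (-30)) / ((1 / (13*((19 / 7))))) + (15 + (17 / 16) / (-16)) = -241.48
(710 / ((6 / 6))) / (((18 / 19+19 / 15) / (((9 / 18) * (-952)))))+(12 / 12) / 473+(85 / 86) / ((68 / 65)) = -364467321527 / 2387704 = -152643.43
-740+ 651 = -89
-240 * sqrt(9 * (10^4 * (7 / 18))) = -12000 * sqrt(14) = -44899.89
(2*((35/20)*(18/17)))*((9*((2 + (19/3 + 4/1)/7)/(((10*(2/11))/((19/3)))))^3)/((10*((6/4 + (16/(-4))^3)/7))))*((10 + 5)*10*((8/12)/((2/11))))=-39066105975523/107100000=-364762.89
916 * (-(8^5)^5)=-34605501586468760125964288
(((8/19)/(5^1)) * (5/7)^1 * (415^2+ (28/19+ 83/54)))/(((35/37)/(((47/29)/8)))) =307291627921/138504870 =2218.63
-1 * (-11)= 11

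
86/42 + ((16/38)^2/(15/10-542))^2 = 6548385981547/3198048799701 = 2.05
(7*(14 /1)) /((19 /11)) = 1078 /19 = 56.74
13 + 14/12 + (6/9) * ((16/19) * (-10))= 325/38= 8.55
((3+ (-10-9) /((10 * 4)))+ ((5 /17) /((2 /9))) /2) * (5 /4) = 2167 /544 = 3.98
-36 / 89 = -0.40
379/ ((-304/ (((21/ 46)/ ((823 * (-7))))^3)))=10233/ 16494782157144448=0.00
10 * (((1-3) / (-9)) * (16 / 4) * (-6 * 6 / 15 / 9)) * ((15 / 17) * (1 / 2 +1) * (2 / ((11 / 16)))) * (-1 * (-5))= -25600 / 561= -45.63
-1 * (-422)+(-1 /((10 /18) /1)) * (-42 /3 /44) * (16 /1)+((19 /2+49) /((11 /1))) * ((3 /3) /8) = 380009 /880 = 431.83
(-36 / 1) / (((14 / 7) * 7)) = -18 / 7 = -2.57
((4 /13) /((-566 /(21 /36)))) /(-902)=7 /19910748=0.00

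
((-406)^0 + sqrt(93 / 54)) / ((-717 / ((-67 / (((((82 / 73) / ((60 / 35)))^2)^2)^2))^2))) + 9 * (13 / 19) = -12529.77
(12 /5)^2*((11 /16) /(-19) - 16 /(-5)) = 43281 /2375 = 18.22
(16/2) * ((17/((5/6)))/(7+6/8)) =3264/155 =21.06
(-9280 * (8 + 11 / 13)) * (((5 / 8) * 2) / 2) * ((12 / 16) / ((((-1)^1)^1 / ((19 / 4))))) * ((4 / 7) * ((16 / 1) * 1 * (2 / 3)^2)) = 742739.93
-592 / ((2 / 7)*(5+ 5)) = -1036 / 5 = -207.20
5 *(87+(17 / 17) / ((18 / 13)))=7895 / 18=438.61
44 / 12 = 11 / 3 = 3.67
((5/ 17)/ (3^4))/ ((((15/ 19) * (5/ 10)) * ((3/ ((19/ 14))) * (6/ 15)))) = 1805/ 173502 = 0.01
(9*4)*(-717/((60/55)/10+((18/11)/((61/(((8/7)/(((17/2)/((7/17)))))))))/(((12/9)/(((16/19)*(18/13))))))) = -1030285829430/4406203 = -233826.23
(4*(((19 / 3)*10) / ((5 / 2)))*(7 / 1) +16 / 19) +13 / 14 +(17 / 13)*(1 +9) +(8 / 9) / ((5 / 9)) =725.78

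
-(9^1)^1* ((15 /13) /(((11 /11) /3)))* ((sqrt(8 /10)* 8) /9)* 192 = -27648* sqrt(5) /13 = -4755.60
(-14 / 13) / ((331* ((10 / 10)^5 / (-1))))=14 / 4303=0.00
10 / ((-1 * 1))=-10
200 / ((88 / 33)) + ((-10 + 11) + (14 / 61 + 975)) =64125 / 61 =1051.23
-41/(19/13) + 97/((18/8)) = 2575/171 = 15.06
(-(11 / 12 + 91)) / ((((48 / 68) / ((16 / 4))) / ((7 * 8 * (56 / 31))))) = -14700784 / 279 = -52690.98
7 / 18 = 0.39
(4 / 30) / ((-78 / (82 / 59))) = -82 / 34515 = -0.00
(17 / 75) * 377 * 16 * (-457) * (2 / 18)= -46862608 / 675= -69426.09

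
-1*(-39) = 39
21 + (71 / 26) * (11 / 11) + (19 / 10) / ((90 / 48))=48251 / 1950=24.74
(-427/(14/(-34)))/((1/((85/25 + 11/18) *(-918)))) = -19092207/5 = -3818441.40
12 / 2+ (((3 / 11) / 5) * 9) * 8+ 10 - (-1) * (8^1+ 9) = 2031 / 55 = 36.93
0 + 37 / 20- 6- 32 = -723 / 20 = -36.15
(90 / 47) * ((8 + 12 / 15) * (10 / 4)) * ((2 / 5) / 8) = 99 / 47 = 2.11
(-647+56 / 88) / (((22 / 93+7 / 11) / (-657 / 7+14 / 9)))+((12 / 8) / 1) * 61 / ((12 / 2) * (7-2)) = 8544942311 / 125020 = 68348.60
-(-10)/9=10/9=1.11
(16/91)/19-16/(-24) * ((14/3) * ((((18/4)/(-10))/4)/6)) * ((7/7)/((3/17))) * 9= -205111/69160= -2.97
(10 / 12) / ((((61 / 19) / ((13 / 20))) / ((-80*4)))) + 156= 18668 / 183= 102.01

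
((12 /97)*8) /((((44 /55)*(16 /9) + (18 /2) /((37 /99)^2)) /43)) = 254305440 /393531037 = 0.65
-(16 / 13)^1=-16 / 13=-1.23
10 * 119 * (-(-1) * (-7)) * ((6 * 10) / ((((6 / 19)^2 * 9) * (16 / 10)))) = -37589125 / 108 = -348047.45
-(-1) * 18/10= 9/5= 1.80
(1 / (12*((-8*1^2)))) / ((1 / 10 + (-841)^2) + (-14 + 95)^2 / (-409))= -2045 / 138850276272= -0.00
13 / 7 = 1.86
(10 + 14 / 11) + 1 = 135 / 11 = 12.27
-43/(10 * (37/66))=-1419/185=-7.67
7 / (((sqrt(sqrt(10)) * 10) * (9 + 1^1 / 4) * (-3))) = -7 * 10^(3 / 4) / 2775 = -0.01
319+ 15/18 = 1919/6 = 319.83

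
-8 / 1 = -8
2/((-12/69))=-23/2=-11.50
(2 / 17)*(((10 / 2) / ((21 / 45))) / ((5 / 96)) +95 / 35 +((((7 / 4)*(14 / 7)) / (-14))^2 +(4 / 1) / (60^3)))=9851204 / 401625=24.53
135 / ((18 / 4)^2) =20 / 3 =6.67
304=304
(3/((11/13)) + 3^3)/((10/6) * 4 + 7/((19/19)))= 1008/451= 2.24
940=940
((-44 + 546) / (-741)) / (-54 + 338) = -251 / 105222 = -0.00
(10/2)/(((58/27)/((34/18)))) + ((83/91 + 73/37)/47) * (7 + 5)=47114439/9178442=5.13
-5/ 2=-2.50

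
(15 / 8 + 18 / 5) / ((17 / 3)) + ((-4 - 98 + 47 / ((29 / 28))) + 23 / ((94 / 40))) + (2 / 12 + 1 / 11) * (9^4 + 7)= 50340739763 / 30585720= 1645.89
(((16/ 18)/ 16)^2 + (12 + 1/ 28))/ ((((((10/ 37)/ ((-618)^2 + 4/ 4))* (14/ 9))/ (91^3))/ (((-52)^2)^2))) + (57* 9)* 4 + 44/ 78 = 7050191659102984137110/ 117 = 60258048368401573821.45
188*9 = 1692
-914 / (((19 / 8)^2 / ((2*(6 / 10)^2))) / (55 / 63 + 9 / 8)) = -775072 / 3325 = -233.10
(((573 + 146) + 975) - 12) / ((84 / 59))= 49619 / 42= 1181.40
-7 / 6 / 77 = -1 / 66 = -0.02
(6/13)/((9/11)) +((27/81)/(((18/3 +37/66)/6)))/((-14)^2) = 468061/827463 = 0.57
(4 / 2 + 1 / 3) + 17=58 / 3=19.33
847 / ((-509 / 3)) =-2541 / 509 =-4.99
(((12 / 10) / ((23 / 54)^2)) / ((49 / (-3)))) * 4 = -1.62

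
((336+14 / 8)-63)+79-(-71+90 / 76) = 32191 / 76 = 423.57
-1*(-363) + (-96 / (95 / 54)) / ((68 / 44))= 529221 / 1615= 327.69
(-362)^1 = -362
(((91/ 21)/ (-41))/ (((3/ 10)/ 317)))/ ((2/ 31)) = -638755/ 369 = -1731.04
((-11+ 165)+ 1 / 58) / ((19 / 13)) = 116129 / 1102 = 105.38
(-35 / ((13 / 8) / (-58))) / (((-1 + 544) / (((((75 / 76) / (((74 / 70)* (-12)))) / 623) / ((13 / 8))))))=-1015000 / 5741585889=-0.00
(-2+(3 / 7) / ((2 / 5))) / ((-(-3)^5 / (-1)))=13 / 3402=0.00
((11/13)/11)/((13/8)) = 8/169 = 0.05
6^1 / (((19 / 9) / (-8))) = -432 / 19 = -22.74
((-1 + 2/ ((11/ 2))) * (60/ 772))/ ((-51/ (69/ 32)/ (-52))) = -31395/ 288728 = -0.11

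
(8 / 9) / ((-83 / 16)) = -128 / 747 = -0.17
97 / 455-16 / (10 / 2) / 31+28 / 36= 112694 / 126945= 0.89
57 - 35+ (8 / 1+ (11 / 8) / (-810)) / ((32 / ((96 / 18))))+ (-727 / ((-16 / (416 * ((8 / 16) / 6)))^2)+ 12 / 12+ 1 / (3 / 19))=-131499731 / 38880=-3382.19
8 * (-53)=-424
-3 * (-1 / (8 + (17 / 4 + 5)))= 4 / 23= 0.17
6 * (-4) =-24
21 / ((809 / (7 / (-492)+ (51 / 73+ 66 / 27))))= 2359889 / 29056044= 0.08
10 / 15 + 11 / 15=7 / 5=1.40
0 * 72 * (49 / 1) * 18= 0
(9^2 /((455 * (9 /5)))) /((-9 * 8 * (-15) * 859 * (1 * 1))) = 1 /9380280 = 0.00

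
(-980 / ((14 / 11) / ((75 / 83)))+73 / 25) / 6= -1437691 / 12450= -115.48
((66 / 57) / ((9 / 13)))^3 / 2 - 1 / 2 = 18393445 / 10000422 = 1.84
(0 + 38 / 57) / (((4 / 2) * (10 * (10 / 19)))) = 19 / 300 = 0.06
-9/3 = -3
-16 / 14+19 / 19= -1 / 7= -0.14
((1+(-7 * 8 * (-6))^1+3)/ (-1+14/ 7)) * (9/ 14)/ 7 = 1530/ 49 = 31.22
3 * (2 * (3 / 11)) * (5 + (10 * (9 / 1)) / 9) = 270 / 11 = 24.55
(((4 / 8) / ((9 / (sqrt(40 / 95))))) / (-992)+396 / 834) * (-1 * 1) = -66 / 139+sqrt(38) / 169632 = -0.47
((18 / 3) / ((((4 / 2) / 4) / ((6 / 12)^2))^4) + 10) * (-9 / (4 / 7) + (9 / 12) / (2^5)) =-167079 / 1024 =-163.16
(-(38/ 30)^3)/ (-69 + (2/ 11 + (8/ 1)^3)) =-75449/ 16453125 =-0.00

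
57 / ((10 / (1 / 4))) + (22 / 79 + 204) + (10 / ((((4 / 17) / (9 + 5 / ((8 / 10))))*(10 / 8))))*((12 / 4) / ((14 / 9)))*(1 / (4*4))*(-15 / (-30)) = 83862181 / 353920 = 236.95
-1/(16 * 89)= -1/1424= -0.00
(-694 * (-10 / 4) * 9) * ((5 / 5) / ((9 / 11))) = 19085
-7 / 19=-0.37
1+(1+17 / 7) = 31 / 7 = 4.43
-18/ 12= -3/ 2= -1.50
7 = 7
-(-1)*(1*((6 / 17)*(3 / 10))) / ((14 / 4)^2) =36 / 4165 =0.01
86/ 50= 43/ 25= 1.72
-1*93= -93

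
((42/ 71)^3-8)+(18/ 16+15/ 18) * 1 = -50118983/ 8589864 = -5.83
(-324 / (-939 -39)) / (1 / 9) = 486 / 163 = 2.98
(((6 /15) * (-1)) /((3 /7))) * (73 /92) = -511 /690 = -0.74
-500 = -500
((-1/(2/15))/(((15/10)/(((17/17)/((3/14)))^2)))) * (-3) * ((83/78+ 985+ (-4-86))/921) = 317.82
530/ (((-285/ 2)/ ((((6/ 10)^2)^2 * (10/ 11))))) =-11448/ 26125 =-0.44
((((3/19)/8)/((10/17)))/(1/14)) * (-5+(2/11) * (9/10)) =-2499/1100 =-2.27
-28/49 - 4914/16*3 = -51629/56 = -921.95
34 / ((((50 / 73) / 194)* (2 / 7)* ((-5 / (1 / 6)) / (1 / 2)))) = -842639 / 1500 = -561.76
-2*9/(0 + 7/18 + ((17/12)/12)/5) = -480/11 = -43.64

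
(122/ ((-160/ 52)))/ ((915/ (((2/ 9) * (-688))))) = 4472/ 675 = 6.63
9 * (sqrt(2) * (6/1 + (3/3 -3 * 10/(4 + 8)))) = 57.28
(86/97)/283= 86/27451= 0.00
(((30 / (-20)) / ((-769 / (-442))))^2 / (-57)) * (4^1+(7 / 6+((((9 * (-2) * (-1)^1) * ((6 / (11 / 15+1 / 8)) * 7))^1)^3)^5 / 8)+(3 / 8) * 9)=-33997847799289615511573770222233836550887295481049159173141501109209684594608835 / 140040817756163600951549129577990100904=-242770988801893596583099800000000000000000.00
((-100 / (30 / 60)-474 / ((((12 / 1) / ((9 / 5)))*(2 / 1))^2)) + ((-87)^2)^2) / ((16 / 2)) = 45831646667 / 6400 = 7161194.79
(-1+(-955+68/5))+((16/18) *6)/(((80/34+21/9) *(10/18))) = -940.35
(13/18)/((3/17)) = 221/54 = 4.09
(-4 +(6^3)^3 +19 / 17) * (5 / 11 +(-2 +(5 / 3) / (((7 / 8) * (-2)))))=-98852091791 / 3927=-25172419.61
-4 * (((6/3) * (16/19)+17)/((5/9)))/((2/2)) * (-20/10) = 269.05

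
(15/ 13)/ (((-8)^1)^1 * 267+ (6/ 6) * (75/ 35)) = -35/ 64727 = -0.00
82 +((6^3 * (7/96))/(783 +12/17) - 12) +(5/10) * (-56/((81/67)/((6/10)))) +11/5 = 139868639/2398140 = 58.32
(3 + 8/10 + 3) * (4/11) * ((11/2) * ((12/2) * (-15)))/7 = -174.86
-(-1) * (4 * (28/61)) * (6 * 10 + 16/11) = 75712/671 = 112.83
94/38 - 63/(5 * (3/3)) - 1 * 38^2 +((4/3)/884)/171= -824293309/566865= -1454.13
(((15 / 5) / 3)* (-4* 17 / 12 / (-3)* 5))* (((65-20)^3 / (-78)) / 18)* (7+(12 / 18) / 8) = -903125 / 208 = -4341.95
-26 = -26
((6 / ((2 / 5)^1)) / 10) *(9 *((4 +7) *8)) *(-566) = -672408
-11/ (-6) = 11/ 6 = 1.83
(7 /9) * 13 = 91 /9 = 10.11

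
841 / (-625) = -841 / 625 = -1.35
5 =5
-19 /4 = -4.75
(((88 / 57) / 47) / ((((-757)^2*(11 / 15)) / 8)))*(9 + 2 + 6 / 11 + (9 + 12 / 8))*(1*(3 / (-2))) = -116400 / 5629060327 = -0.00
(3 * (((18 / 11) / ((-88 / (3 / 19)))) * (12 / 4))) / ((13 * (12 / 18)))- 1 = -239825 / 239096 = -1.00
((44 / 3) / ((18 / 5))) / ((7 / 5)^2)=2750 / 1323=2.08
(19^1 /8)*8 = 19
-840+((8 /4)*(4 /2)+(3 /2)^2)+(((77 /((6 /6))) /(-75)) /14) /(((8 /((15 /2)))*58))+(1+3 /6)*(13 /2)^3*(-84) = -328850731 /9280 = -35436.50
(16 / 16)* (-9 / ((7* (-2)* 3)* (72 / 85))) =85 / 336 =0.25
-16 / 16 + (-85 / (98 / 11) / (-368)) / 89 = -3208761 / 3209696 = -1.00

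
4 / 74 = 2 / 37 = 0.05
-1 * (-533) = 533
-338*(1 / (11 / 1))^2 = -338 / 121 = -2.79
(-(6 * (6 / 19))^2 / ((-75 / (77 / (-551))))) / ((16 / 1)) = -2079 / 4972775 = -0.00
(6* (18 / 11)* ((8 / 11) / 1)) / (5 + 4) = 96 / 121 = 0.79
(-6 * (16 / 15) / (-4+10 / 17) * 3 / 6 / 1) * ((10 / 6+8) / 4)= 34 / 15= 2.27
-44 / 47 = -0.94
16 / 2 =8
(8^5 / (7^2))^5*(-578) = -21836222616789239468130304 / 282475249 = -77303136094551206.04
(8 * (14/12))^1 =28/3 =9.33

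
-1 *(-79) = 79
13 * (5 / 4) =65 / 4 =16.25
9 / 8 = 1.12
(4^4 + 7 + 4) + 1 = 268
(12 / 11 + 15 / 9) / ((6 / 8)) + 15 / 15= 463 / 99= 4.68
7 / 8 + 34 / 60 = 173 / 120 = 1.44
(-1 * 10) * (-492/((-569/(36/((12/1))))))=-14760/569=-25.94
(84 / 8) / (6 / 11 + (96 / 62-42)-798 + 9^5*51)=2387 / 684423622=0.00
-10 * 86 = -860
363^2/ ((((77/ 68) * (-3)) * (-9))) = 4309.90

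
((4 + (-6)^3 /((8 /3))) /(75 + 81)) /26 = -0.02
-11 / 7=-1.57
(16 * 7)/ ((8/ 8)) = 112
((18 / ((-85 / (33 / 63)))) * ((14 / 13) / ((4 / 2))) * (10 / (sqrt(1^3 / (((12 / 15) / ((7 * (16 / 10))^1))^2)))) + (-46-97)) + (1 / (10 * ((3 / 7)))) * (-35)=-1403525 / 9282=-151.21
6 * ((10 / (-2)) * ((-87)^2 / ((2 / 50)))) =-5676750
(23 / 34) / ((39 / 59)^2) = 80063 / 51714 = 1.55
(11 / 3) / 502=11 / 1506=0.01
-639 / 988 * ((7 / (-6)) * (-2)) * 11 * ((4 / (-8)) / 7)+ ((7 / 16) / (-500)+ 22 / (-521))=1176330191 / 1029496000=1.14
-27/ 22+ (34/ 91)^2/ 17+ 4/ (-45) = -10722823/ 8198190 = -1.31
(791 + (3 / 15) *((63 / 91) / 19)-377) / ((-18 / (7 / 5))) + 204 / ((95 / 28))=344883 / 12350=27.93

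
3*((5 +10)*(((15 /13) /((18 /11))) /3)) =10.58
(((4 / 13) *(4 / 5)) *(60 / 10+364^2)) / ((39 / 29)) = 61480928 / 2535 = 24252.83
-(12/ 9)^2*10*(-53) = 8480/ 9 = 942.22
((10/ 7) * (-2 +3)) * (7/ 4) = 5/ 2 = 2.50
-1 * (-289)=289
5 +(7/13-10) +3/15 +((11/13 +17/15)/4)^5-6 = -92316123635807/9022419900000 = -10.23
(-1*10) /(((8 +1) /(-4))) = 4.44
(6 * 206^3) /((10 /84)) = 440587526.40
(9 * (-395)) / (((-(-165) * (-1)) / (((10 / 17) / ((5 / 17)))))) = 474 / 11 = 43.09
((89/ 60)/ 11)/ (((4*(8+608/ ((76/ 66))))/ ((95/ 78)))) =1691/ 22074624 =0.00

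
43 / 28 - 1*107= -2953 / 28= -105.46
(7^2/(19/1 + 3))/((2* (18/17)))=833/792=1.05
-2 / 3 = -0.67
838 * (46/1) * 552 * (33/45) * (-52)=-4057099904/5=-811419980.80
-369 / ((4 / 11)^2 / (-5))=223245 / 16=13952.81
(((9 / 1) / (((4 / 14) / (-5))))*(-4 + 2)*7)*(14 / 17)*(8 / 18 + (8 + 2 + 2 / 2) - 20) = -264110 / 17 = -15535.88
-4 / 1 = -4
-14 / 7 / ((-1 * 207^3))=2 / 8869743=0.00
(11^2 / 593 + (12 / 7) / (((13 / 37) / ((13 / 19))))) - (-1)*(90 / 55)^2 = 59359141 / 9543149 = 6.22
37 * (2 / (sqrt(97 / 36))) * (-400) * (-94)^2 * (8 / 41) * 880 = -11047686144000 * sqrt(97) / 3977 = -27359087219.29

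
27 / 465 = 9 / 155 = 0.06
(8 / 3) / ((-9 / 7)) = -56 / 27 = -2.07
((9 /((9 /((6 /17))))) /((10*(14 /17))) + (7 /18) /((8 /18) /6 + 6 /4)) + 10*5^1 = 11969 /238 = 50.29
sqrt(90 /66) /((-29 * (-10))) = sqrt(165) /3190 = 0.00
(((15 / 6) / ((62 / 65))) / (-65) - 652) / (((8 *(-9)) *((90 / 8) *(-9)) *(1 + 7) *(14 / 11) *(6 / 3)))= -296461 / 67495680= -0.00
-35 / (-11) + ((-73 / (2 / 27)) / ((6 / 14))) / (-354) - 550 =-540.32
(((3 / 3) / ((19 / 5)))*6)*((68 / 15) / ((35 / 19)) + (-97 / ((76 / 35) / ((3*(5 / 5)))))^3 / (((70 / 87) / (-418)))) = 15166532416577243 / 7682080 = 1974274209.14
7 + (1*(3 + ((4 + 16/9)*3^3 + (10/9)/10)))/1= 1495/9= 166.11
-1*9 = -9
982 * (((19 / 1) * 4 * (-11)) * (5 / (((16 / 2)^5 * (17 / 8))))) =-513095 / 8704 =-58.95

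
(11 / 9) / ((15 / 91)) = 1001 / 135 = 7.41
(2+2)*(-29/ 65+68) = 17564/ 65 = 270.22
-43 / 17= -2.53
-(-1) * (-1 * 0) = 0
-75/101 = -0.74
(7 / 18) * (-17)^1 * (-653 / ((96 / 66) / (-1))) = -2967.98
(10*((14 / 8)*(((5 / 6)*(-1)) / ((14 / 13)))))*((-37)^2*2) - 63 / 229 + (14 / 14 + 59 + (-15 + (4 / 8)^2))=-50882117 / 1374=-37032.11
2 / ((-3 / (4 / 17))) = -8 / 51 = -0.16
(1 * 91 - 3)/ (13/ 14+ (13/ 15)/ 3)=55440/ 767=72.28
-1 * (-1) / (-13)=-1 / 13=-0.08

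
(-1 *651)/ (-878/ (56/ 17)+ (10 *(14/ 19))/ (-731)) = 84389564/ 34552509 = 2.44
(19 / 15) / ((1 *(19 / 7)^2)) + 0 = 49 / 285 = 0.17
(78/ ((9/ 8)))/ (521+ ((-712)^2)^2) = 208/ 770976658971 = 0.00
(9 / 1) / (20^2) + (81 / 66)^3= 1.87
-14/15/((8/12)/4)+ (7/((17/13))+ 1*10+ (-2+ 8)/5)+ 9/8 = 8213/680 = 12.08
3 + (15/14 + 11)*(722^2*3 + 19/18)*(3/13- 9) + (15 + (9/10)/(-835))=-14514157726882/87675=-165544998.31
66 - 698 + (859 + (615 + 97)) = 939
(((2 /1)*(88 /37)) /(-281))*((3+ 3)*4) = -4224 /10397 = -0.41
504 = 504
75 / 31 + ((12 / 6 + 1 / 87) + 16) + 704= 1953790 / 2697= 724.43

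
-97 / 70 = -1.39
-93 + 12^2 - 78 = -27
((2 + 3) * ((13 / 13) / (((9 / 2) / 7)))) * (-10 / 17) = -700 / 153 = -4.58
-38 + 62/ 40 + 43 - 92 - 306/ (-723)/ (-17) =-85.47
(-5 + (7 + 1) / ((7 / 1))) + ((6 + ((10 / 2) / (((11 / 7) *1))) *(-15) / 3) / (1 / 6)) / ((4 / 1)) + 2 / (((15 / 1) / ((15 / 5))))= -14107 / 770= -18.32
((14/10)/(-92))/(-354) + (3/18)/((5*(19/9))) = 9797/618792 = 0.02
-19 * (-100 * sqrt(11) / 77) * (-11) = -900.23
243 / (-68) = -243 / 68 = -3.57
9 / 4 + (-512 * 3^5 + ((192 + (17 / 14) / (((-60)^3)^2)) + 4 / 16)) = -81139496255999983 / 653184000000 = -124221.50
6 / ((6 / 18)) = 18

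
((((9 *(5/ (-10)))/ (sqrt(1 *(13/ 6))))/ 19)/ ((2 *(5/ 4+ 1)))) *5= -5 *sqrt(78)/ 247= -0.18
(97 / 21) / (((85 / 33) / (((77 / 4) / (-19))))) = -11737 / 6460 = -1.82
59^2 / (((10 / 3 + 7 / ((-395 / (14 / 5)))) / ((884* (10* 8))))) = 74968888.57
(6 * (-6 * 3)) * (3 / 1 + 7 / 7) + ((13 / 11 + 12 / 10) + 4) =-23409 / 55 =-425.62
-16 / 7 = -2.29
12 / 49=0.24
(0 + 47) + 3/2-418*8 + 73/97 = -639181/194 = -3294.75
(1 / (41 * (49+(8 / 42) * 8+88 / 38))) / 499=399 / 431337097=0.00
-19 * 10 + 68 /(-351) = -190.19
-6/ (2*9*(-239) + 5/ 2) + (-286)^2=703363816/ 8599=81796.00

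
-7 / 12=-0.58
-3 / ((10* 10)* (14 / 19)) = -57 / 1400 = -0.04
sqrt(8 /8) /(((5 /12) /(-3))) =-36 /5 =-7.20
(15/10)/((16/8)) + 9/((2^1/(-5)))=-21.75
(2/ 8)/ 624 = 1/ 2496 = 0.00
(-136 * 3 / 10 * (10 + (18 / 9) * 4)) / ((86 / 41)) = -75276 / 215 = -350.12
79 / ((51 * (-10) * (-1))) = 79 / 510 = 0.15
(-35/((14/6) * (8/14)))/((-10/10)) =105/4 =26.25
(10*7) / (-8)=-35 / 4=-8.75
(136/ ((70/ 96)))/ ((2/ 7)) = 652.80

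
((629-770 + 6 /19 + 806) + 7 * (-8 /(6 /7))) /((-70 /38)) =-34199 /105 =-325.70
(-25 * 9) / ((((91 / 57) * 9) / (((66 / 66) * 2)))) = -2850 / 91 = -31.32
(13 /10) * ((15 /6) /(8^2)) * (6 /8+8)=455 /1024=0.44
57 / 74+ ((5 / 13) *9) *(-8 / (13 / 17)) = -443247 / 12506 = -35.44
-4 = -4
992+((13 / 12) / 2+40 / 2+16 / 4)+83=26389 / 24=1099.54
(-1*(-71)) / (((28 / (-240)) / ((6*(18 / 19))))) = -460080 / 133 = -3459.25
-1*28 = -28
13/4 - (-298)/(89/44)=53605/356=150.58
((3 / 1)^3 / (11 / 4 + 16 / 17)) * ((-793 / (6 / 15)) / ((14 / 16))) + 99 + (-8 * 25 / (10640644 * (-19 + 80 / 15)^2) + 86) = -18394090282948595 / 1122404390891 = -16388.11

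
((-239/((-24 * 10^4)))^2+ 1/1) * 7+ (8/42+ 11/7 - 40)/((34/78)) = -80.72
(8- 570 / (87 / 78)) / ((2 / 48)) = -350112 / 29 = -12072.83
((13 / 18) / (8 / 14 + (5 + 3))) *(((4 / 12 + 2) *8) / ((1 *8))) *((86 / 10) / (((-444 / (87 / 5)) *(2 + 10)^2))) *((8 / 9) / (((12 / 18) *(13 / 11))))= -672133 / 1294704000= -0.00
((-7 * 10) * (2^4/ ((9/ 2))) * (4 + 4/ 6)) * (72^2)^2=-31213486080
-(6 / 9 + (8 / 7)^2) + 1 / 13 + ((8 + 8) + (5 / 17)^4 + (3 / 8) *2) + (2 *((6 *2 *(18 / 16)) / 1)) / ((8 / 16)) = 43963633741 / 638434524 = 68.86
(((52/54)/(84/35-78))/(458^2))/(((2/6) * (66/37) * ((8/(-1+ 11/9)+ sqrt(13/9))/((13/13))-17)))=-45695/8467305096096+ 2405 * sqrt(13)/25401915288288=-0.00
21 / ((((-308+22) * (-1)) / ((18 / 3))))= 63 / 143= 0.44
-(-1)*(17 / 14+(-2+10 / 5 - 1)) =3 / 14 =0.21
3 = 3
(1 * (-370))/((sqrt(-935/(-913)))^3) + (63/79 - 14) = -6142 * sqrt(7055)/1445 - 1043/79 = -370.22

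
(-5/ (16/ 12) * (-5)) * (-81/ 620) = -1215/ 496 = -2.45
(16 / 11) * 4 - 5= 0.82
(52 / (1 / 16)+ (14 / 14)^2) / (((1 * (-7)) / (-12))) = 1428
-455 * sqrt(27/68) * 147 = -200655 * sqrt(51)/34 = -42145.98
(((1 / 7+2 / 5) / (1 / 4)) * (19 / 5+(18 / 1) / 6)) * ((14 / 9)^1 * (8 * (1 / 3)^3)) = 41344 / 6075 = 6.81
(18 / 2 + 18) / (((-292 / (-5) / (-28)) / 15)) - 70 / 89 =-1266685 / 6497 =-194.96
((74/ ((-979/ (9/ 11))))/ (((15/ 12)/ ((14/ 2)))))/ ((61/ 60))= -0.34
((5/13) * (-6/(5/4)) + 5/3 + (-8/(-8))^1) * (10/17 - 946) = -514304/663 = -775.72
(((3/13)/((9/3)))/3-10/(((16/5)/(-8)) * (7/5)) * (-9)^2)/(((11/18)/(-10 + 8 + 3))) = 2369292/1001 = 2366.93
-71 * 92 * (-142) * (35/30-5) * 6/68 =-5333378/17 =-313728.12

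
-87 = -87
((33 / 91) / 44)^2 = 9 / 132496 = 0.00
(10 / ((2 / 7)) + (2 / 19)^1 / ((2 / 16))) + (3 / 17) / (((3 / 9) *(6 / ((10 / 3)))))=11672 / 323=36.14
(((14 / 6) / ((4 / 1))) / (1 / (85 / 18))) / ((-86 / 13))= -7735 / 18576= -0.42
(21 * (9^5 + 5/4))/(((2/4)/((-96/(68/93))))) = -5535606636/17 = -325623919.76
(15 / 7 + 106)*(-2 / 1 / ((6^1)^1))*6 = -1514 / 7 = -216.29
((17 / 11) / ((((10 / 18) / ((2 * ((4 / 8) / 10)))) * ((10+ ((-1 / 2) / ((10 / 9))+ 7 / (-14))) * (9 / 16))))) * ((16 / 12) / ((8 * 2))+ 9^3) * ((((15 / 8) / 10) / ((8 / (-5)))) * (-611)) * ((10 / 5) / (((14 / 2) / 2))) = 90875863 / 55748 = 1630.12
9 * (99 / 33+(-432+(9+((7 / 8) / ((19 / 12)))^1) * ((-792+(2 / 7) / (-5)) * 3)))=-138419226 / 665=-208149.21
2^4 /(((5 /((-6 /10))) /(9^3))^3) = -167365651248 /15625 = -10711401.68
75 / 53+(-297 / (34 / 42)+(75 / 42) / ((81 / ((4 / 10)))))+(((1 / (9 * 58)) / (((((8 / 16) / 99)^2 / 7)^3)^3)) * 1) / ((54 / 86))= 399021062785346746996828263173479695886755104707185715 / 14815143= 26933325097526682462452660000000000000000000000.00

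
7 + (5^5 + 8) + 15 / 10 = 6283 / 2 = 3141.50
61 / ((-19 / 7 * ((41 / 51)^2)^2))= -2888740827 / 53689459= -53.80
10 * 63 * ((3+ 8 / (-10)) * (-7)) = -9702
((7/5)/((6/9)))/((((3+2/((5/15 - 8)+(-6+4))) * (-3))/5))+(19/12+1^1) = 431/324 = 1.33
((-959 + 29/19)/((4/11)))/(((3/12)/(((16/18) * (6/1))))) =-1067264/19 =-56171.79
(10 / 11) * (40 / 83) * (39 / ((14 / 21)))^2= 1368900 / 913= 1499.34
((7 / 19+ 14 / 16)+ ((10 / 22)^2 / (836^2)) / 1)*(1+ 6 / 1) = 736061809 / 84566416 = 8.70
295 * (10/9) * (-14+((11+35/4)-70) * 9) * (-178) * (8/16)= 244827875/18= 13601548.61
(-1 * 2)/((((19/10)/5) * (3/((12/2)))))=-200/19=-10.53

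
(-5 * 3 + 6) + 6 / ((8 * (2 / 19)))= -15 / 8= -1.88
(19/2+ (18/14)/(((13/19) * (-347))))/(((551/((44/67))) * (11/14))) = 126236/8764873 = 0.01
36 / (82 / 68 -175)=-0.21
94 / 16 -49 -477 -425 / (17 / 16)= -7361 / 8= -920.12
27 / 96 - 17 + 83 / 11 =-3229 / 352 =-9.17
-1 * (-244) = 244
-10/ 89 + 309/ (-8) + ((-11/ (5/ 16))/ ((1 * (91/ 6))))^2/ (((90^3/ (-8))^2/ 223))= -5268237837275846621/ 135998888878125000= -38.74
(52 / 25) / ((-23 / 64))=-3328 / 575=-5.79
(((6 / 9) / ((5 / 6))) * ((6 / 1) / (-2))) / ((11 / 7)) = -84 / 55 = -1.53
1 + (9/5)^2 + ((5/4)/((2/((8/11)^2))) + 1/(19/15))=308069/57475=5.36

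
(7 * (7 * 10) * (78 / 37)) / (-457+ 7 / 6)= -45864 / 20239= -2.27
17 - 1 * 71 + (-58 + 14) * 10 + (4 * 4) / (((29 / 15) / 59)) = -166 / 29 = -5.72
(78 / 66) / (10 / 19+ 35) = 247 / 7425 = 0.03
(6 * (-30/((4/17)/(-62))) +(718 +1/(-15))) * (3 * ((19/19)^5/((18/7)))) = 5055533/90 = 56172.59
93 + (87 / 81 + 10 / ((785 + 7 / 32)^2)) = 1603670244140 / 17046885483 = 94.07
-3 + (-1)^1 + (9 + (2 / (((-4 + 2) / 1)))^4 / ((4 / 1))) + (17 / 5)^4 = 347209 / 2500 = 138.88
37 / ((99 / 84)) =1036 / 33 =31.39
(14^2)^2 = 38416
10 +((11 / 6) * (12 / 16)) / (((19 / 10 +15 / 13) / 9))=22315 / 1588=14.05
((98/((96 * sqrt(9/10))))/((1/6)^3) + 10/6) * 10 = 50/3 + 735 * sqrt(10) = 2340.94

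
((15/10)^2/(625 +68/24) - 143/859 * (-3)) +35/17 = 281849453/110019002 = 2.56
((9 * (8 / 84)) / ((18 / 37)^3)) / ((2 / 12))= 50653 / 1134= 44.67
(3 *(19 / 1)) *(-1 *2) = -114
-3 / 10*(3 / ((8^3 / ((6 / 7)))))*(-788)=5319 / 4480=1.19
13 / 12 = 1.08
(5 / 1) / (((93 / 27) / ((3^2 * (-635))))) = -257175 / 31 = -8295.97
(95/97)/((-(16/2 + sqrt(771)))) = 760/68579 - 95 *sqrt(771)/68579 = -0.03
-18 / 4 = -9 / 2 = -4.50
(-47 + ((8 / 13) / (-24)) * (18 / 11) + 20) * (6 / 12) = -3867 / 286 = -13.52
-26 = -26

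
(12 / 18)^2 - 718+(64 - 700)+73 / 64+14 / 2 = -774959 / 576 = -1345.41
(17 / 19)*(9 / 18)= 17 / 38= 0.45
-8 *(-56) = 448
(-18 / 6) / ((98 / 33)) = -99 / 98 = -1.01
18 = 18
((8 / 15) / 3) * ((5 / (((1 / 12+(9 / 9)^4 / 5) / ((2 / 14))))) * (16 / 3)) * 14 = 5120 / 153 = 33.46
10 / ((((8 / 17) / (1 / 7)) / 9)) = 765 / 28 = 27.32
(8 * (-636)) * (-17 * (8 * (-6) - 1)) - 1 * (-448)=-4237856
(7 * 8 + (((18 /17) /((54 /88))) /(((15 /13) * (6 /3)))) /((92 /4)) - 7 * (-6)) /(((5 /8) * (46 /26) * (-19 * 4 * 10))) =-22423466 /192225375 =-0.12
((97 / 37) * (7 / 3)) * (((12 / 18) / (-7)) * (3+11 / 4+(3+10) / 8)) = -5723 / 1332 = -4.30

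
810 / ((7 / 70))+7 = 8107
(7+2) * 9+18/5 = 423/5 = 84.60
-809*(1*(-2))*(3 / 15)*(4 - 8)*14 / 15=-90608 / 75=-1208.11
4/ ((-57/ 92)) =-368/ 57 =-6.46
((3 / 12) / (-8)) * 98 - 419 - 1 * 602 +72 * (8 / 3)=-13313 / 16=-832.06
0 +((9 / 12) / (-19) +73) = 5545 / 76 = 72.96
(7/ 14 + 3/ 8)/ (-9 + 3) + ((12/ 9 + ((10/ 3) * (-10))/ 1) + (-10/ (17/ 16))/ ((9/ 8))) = -99173/ 2448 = -40.51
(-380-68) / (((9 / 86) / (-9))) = 38528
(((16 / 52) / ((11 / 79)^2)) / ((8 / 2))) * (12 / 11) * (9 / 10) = 337014 / 86515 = 3.90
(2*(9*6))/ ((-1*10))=-54/ 5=-10.80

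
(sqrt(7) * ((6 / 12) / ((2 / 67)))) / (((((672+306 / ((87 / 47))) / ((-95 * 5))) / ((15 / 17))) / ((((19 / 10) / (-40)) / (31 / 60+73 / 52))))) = 11998025 * sqrt(7) / 57858752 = 0.55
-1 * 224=-224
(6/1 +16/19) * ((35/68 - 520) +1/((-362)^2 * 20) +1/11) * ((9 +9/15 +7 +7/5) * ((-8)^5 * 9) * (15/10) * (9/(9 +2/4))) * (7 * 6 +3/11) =27569000745963900887040/24327565097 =1133241269154.54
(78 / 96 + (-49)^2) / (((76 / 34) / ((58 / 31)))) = 18945497 / 9424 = 2010.35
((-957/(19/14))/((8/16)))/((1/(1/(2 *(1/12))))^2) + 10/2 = -964561/19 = -50766.37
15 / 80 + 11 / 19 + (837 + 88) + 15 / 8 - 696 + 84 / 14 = 72243 / 304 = 237.64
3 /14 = 0.21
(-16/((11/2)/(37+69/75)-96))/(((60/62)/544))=85264384/908705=93.83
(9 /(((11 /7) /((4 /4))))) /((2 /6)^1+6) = 189 /209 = 0.90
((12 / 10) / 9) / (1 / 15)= 2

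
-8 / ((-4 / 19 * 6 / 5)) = 95 / 3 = 31.67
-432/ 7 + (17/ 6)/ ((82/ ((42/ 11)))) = -388831/ 6314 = -61.58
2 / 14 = 1 / 7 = 0.14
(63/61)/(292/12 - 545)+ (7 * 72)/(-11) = -4365837/95282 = -45.82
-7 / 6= -1.17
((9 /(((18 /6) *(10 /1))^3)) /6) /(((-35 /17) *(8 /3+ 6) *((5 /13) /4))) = -17 /525000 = -0.00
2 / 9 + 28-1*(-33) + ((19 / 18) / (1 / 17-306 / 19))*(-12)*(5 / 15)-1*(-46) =5013869 / 46647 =107.49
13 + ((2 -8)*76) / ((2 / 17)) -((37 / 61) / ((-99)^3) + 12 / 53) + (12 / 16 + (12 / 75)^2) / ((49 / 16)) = -53016497886537964 / 13724272918125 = -3862.97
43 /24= 1.79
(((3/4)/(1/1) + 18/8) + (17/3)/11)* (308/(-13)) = -3248/39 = -83.28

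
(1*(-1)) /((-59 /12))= 12 /59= 0.20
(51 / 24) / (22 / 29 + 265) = 0.01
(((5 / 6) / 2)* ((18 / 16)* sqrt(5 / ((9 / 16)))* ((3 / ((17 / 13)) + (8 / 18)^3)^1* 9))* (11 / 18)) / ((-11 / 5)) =-737975* sqrt(5) / 198288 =-8.32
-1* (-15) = 15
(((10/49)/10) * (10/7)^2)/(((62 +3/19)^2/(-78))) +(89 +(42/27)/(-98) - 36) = 1596883948574/30139390449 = 52.98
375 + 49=424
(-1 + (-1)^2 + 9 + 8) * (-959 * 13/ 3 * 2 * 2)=-847756/ 3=-282585.33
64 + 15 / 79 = 5071 / 79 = 64.19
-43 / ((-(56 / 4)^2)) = 43 / 196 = 0.22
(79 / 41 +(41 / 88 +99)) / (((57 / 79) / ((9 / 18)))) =28900175 / 411312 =70.26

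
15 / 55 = 3 / 11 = 0.27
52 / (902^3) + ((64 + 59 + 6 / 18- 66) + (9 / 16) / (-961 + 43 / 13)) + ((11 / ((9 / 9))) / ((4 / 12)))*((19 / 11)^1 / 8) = 1177861088659333 / 18273383119200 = 64.46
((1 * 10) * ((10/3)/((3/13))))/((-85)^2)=52/2601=0.02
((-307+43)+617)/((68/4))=353/17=20.76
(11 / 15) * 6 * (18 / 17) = 396 / 85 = 4.66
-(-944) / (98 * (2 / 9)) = 2124 / 49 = 43.35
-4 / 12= -1 / 3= -0.33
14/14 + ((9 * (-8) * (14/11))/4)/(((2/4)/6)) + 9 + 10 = -2804/11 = -254.91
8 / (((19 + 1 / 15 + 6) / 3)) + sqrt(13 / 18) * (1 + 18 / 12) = 45 / 47 + 5 * sqrt(26) / 12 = 3.08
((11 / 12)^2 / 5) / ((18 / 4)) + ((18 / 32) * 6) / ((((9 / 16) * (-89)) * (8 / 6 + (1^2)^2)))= 17063 / 2018520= 0.01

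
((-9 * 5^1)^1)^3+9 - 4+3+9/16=-1457863/16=-91116.44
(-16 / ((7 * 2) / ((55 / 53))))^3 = -1.67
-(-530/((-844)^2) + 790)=-281372455/356168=-790.00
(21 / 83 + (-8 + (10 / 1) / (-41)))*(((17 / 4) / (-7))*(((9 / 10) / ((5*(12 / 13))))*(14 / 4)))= 18028959 / 5444800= 3.31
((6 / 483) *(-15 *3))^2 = 8100 / 25921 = 0.31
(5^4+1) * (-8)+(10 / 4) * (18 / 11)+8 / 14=-385257 / 77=-5003.34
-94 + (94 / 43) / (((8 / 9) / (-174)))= -521.92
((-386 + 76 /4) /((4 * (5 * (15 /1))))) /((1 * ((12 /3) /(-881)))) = 323327 /1200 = 269.44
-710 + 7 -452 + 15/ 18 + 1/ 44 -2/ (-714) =-6043083/ 5236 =-1154.14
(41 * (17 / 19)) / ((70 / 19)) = 697 / 70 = 9.96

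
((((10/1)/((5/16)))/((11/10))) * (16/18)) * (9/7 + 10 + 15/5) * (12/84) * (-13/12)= -832000/14553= -57.17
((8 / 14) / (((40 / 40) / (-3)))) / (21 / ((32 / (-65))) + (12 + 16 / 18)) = 3456 / 60011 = 0.06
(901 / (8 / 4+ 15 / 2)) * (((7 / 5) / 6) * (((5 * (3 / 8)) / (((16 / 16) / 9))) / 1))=56763 / 152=373.44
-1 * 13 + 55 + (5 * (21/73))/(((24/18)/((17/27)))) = 37387/876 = 42.68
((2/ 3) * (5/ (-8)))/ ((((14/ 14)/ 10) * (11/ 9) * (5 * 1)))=-0.68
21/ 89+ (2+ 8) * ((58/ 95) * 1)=10723/ 1691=6.34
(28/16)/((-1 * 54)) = -7/216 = -0.03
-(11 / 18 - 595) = 10699 / 18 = 594.39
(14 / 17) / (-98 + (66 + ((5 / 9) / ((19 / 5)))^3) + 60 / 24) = -140005908 / 5014680383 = -0.03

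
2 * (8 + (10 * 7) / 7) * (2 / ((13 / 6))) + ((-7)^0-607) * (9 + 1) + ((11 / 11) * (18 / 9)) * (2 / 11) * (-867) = -906912 / 143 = -6342.04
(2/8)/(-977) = -1/3908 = -0.00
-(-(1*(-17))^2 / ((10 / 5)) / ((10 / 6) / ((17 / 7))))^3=3201872665419 / 343000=9334905.73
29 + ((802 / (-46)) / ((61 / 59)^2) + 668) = 58255470 / 85583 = 680.69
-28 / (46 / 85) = -1190 / 23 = -51.74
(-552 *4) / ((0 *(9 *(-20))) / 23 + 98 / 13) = -14352 / 49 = -292.90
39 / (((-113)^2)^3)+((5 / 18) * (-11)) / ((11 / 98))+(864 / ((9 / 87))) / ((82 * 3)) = 5169486201742538 / 768240196712721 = 6.73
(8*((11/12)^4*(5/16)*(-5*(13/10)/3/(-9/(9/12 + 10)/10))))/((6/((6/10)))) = 40921595/8957952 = 4.57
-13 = -13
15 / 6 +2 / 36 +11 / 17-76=-11138 / 153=-72.80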